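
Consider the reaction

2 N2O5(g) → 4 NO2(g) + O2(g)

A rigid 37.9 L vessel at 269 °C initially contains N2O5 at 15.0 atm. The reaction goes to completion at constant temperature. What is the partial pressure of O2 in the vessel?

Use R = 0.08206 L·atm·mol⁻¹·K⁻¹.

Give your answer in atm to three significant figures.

7.50 atm

n(N2O5)₀ = PV/RT = (15.0 × 37.9) / (0.08206 × 542.15) = 12.78 mol
n(O2) = (1/2) × 12.78 = 6.390 mol
P(O2) = nRT/V = 6.390 × 0.08206 × 542.15 / 37.9 = 7.501 atm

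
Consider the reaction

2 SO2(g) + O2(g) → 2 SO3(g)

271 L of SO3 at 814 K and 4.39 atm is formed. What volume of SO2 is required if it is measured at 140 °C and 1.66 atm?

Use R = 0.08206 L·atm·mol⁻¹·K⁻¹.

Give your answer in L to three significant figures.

n(SO3) = PV/RT = (4.39 × 271) / (0.08206 × 814) = 17.81 mol
n(SO2) = (2/2) × 17.81 = 17.81 mol
V = nRT/P = 17.81 × 0.08206 × 413.15 / 1.66 = 363.7 L

364 L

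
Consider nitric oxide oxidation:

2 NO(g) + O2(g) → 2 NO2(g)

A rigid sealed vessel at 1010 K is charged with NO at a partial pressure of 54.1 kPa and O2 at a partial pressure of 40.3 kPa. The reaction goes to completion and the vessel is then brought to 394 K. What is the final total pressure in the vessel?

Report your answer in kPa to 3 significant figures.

At constant V, partial pressures at 1010 K are proportional to moles, so apply stoichiometry directly to pressures.
P(O2) required for 54.1 kPa of NO = (1/2) × 54.1 = 27.05 kPa; available 40.3 kPa, so NO is limiting.
P(O2) remaining = 40.3 − (1/2) × 54.1 = 13.25 kPa
P(gaseous products) = (2)/2 × 54.1 = 54.10 kPa
P_total at 1010 K = 13.25 + 54.10 = 67.35 kPa
Scaling to 394 K: P = 67.35 × 394/1010 = 26.27 kPa

26.3 kPa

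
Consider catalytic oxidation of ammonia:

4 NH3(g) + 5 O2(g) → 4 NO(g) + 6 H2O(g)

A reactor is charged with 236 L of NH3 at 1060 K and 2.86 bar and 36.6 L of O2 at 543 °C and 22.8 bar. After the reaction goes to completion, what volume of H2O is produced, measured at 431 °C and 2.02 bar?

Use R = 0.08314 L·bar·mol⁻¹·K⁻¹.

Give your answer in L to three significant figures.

333 L

n(NH3) = PV/RT = (2.86 × 236) / (0.08314 × 1060) = 7.659 mol
n(O2) = PV/RT = (22.8 × 36.6) / (0.08314 × 816.15) = 12.30 mol
For 7.659 mol NH3, stoichiometry requires (5/4) × 7.659 = 9.574 mol O2; 12.30 mol is available, so NH3 is limiting.
n(H2O) = (6/4) × 7.659 = 11.49 mol
V(H2O) = nRT/P = 11.49 × 0.08314 × 704.15 / 2.02 = 333.0 L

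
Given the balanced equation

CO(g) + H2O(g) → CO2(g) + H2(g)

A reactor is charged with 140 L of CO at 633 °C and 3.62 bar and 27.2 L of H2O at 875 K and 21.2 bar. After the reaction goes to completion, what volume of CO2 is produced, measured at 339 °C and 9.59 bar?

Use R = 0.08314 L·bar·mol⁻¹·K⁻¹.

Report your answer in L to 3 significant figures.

n(CO) = PV/RT = (3.62 × 140) / (0.08314 × 906.15) = 6.727 mol
n(H2O) = PV/RT = (21.2 × 27.2) / (0.08314 × 875) = 7.927 mol
For 6.727 mol CO, stoichiometry requires (1/1) × 6.727 = 6.727 mol H2O; 7.927 mol is available, so CO is limiting.
n(CO2) = (1/1) × 6.727 = 6.727 mol
V(CO2) = nRT/P = 6.727 × 0.08314 × 612.15 / 9.59 = 35.70 L

35.7 L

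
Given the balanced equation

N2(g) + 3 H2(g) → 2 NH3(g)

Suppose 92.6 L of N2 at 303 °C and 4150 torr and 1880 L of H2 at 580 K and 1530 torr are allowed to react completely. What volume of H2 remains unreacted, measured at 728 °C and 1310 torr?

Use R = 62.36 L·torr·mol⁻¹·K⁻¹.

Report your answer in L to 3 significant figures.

2260 L

n(N2) = PV/RT = (4150 × 92.6) / (62.36 × 576.15) = 10.70 mol
n(H2) = PV/RT = (1530 × 1880) / (62.36 × 580) = 79.53 mol
For 10.70 mol N2, stoichiometry requires (3/1) × 10.70 = 32.10 mol H2; 79.53 mol is available, so N2 is limiting.
n(H2) consumed = (3/1) × 10.70 = 32.10 mol; remaining = 79.53 − 32.10 = 47.43 mol
V(H2) = nRT/P = 47.43 × 62.36 × 1001.15 / 1310 = 2260 L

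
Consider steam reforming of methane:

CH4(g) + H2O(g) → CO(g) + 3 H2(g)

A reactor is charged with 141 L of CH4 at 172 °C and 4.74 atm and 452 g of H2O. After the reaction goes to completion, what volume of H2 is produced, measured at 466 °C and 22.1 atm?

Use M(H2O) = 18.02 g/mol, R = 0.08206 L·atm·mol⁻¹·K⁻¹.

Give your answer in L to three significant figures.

151 L

n(CH4) = PV/RT = (4.74 × 141) / (0.08206 × 445.15) = 18.30 mol
n(H2O) = 452 / 18.02 = 25.08 mol
For 18.30 mol CH4, stoichiometry requires (1/1) × 18.30 = 18.30 mol H2O; 25.08 mol is available, so CH4 is limiting.
n(H2) = (3/1) × 18.30 = 54.90 mol
V(H2) = nRT/P = 54.90 × 0.08206 × 739.15 / 22.1 = 150.7 L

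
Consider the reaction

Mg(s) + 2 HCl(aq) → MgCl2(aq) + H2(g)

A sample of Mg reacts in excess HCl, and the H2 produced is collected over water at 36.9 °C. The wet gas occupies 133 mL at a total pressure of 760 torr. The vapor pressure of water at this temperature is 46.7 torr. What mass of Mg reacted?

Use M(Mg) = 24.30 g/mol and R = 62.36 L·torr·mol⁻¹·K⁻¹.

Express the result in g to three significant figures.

0.119 g

P(H2) = 760 − 46.7 = 713.3 torr
n(H2) = PV/RT = (713.3 × 0.1330) / (62.36 × 310.05) = 0.004907 mol
n(Mg) = (1/1) × 0.004907 = 0.004907 mol
m(Mg) = 0.004907 × 24.30 = 0.1192 g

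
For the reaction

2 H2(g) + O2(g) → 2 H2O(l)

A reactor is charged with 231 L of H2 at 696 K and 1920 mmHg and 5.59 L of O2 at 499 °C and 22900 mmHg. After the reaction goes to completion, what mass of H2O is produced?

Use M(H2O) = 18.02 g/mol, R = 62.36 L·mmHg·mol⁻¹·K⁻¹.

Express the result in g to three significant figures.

95.8 g

n(H2) = PV/RT = (1920 × 231) / (62.36 × 696) = 10.22 mol
n(O2) = PV/RT = (22900 × 5.59) / (62.36 × 772.15) = 2.659 mol
For 10.22 mol H2, stoichiometry requires (1/2) × 10.22 = 5.110 mol O2; 2.659 mol is available, so O2 is limiting.
n(H2O) = (2/1) × 2.659 = 5.318 mol
m(H2O) = 5.318 × 18.02 = 95.83 g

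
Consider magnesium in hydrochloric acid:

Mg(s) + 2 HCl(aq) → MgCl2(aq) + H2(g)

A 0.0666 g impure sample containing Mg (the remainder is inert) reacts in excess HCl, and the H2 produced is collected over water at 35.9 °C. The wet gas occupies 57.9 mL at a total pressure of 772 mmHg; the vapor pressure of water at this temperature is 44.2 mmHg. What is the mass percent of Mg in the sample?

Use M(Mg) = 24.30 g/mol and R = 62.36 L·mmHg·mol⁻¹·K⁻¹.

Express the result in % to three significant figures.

P(H2) = 772 − 44.2 = 727.8 mmHg
n(H2) = PV/RT = (727.8 × 0.05790) / (62.36 × 309.05) = 0.002187 mol
n(Mg) = (1/1) × 0.002187 = 0.002187 mol
m(Mg) = 0.002187 × 24.30 = 0.05314 g
%Mg = 0.05314 / 0.0666 × 100 = 79.79%

79.8 %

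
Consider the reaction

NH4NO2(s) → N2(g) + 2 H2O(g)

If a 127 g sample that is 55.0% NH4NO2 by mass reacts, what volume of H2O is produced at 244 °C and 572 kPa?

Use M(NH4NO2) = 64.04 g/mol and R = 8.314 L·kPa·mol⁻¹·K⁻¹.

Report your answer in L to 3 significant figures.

16.4 L

mass of NH4NO2 = 127 × 55.0/100 = 69.85 g
n(NH4NO2) = 69.85 / 64.04 = 1.091 mol
n(H2O) = (2/1) × 1.091 = 2.182 mol
V = nRT/P = 2.182 × 8.314 × 517.15 / 572 = 16.40 L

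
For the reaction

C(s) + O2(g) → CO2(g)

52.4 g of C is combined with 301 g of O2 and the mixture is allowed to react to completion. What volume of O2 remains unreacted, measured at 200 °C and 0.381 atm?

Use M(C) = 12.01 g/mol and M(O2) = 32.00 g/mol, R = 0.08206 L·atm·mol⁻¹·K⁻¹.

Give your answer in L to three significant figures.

514 L

n(C) = 52.4 / 12.01 = 4.363 mol
n(O2) = 301 / 32.00 = 9.406 mol
For 4.363 mol C, stoichiometry requires (1/1) × 4.363 = 4.363 mol O2; 9.406 mol is available, so C is limiting.
n(O2) consumed = (1/1) × 4.363 = 4.363 mol; remaining = 9.406 − 4.363 = 5.043 mol
V(O2) = nRT/P = 5.043 × 0.08206 × 473.15 / 0.381 = 513.9 L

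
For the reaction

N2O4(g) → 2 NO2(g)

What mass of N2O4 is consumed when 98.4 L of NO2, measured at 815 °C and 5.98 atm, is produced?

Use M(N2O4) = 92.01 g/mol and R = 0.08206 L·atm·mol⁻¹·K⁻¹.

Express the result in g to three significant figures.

n(NO2) = PV/RT = (5.98 × 98.4) / (0.08206 × 1088.15) = 6.590 mol
n(N2O4) = (1/2) × 6.590 = 3.295 mol
m(N2O4) = 3.295 × 92.01 = 303.2 g

303 g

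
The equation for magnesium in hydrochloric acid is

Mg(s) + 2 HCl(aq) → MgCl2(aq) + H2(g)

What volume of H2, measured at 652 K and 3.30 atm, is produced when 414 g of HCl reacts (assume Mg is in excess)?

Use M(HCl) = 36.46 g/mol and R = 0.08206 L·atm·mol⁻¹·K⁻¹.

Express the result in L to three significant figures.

92.0 L

n(HCl) = 414.0 / 36.46 = 11.35 mol
n(H2) = (1/2) × 11.35 = 5.675 mol
V = nRT/P = 5.675 × 0.08206 × 652 / 3.30 = 92.01 L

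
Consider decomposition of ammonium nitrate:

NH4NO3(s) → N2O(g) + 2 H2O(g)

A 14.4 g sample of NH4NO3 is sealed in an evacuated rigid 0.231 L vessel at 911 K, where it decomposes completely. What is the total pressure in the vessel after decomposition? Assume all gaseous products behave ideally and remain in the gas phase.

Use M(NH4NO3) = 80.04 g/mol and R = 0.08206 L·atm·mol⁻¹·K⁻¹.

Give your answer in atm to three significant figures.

n(NH4NO3) = 14.4 / 80.04 = 0.1799 mol
n(gas produced) = (3/1) × 0.1799 = 0.5397 mol
P = nRT/V = 0.5397 × 0.08206 × 911 / 0.231 = 174.7 atm

175 atm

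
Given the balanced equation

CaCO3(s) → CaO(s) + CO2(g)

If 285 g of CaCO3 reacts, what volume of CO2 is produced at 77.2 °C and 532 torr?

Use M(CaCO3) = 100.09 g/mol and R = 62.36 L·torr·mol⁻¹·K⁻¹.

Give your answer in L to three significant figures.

n(CaCO3) = 285.0 / 100.09 = 2.847 mol
n(CO2) = (1/1) × 2.847 = 2.847 mol
V = nRT/P = 2.847 × 62.36 × 350.35 / 532 = 116.9 L

117 L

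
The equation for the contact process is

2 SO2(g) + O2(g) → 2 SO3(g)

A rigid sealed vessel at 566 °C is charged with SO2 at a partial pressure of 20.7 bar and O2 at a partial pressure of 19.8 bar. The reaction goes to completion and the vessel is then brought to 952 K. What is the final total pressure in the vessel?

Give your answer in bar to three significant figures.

34.2 bar

At constant V, partial pressures at 566 °C are proportional to moles, so apply stoichiometry directly to pressures.
P(O2) required for 20.7 bar of SO2 = (1/2) × 20.7 = 10.35 bar; available 19.8 bar, so SO2 is limiting.
P(O2) remaining = 19.8 − (1/2) × 20.7 = 9.450 bar
P(gaseous products) = (2)/2 × 20.7 = 20.70 bar
P_total at 566 °C = 9.450 + 20.70 = 30.15 bar
Scaling to 952 K: P = 30.15 × 952/839.15 = 34.20 bar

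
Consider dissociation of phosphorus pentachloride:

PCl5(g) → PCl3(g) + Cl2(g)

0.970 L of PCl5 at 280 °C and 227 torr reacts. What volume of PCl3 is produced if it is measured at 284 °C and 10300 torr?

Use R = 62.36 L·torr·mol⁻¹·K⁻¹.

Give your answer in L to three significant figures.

n(PCl5) = PV/RT = (227 × 0.970) / (62.36 × 553.15) = 0.006383 mol
n(PCl3) = (1/1) × 0.006383 = 0.006383 mol
V = nRT/P = 0.006383 × 62.36 × 557.15 / 10300 = 0.02153 L

0.0215 L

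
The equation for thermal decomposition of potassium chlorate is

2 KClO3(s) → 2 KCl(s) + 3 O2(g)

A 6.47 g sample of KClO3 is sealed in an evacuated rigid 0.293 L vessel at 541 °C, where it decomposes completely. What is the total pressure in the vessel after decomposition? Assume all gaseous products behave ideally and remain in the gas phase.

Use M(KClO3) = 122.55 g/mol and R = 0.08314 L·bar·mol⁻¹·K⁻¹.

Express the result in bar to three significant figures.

18.3 bar

n(KClO3) = 6.47 / 122.55 = 0.05279 mol
n(gas produced) = (3/2) × 0.05279 = 0.07918 mol
P = nRT/V = 0.07918 × 0.08314 × 814.15 / 0.293 = 18.29 bar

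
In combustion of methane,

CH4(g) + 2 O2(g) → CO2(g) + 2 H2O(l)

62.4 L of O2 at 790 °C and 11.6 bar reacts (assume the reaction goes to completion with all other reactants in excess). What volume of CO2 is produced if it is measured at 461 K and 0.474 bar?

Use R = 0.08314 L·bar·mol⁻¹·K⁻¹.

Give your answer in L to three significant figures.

331 L

n(O2) = PV/RT = (11.6 × 62.4) / (0.08314 × 1063.15) = 8.189 mol
n(CO2) = (1/2) × 8.189 = 4.095 mol
V = nRT/P = 4.095 × 0.08314 × 461 / 0.474 = 331.1 L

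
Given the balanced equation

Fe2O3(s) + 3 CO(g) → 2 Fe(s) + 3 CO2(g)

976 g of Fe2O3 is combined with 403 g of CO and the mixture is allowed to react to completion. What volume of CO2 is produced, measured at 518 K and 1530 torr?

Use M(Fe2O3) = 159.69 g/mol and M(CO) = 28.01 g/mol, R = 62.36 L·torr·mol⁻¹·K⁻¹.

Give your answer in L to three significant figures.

304 L

n(Fe2O3) = 976 / 159.69 = 6.112 mol
n(CO) = 403 / 28.01 = 14.39 mol
For 6.112 mol Fe2O3, stoichiometry requires (3/1) × 6.112 = 18.34 mol CO; 14.39 mol is available, so CO is limiting.
n(CO2) = (3/3) × 14.39 = 14.39 mol
V(CO2) = nRT/P = 14.39 × 62.36 × 518 / 1530 = 303.8 L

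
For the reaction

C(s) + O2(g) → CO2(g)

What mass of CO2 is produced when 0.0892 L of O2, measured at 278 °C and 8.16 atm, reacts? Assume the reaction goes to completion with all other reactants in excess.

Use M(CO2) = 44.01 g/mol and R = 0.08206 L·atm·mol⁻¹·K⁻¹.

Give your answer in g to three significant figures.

n(O2) = PV/RT = (8.16 × 0.0892) / (0.08206 × 551.15) = 0.01609 mol
n(CO2) = (1/1) × 0.01609 = 0.01609 mol
m(CO2) = 0.01609 × 44.01 = 0.7081 g

0.708 g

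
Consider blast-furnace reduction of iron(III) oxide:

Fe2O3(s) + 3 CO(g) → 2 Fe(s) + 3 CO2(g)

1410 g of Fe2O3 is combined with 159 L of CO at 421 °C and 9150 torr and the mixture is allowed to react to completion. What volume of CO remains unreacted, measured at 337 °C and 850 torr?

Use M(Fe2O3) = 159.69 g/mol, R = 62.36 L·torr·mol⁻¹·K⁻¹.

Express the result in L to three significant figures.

n(Fe2O3) = 1410 / 159.69 = 8.830 mol
n(CO) = PV/RT = (9150 × 159) / (62.36 × 694.15) = 33.61 mol
For 8.830 mol Fe2O3, stoichiometry requires (3/1) × 8.830 = 26.49 mol CO; 33.61 mol is available, so Fe2O3 is limiting.
n(CO) consumed = (3/1) × 8.830 = 26.49 mol; remaining = 33.61 − 26.49 = 7.120 mol
V(CO) = nRT/P = 7.120 × 62.36 × 610.15 / 850 = 318.7 L

319 L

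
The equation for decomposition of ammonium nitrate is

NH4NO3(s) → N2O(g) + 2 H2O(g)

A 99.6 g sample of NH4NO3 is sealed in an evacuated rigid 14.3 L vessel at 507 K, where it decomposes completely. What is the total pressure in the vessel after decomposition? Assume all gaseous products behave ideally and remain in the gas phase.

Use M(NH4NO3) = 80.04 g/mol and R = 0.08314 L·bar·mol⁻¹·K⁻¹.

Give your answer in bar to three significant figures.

11.0 bar

n(NH4NO3) = 99.6 / 80.04 = 1.244 mol
n(gas produced) = (3/1) × 1.244 = 3.732 mol
P = nRT/V = 3.732 × 0.08314 × 507 / 14.3 = 11.00 bar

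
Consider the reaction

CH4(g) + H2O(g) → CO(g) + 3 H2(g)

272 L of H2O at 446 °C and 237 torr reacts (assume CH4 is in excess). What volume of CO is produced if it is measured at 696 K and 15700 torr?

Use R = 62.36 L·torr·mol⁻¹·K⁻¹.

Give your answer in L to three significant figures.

n(H2O) = PV/RT = (237 × 272) / (62.36 × 719.15) = 1.437 mol
n(CO) = (1/1) × 1.437 = 1.437 mol
V = nRT/P = 1.437 × 62.36 × 696 / 15700 = 3.973 L

3.97 L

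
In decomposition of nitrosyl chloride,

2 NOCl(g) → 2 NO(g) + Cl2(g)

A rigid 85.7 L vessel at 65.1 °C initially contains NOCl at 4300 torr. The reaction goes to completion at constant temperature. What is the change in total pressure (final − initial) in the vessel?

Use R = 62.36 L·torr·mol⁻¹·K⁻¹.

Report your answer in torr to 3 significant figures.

Rigid vessel, constant T ⇒ P scales with total gas moles (2 → 3).
P_final = (3/2) × 4300 = 6450 torr; ΔP = 6450 − 4300 = 2150 torr

2150 torr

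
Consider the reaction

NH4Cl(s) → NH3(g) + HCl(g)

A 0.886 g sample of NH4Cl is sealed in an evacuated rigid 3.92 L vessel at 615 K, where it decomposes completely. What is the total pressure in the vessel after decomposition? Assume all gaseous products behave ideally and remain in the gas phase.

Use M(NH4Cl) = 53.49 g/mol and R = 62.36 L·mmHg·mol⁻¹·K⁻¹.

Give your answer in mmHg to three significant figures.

n(NH4Cl) = 0.886 / 53.49 = 0.01656 mol
n(gas produced) = (2/1) × 0.01656 = 0.03312 mol
P = nRT/V = 0.03312 × 62.36 × 615 / 3.92 = 324.0 mmHg

324 mmHg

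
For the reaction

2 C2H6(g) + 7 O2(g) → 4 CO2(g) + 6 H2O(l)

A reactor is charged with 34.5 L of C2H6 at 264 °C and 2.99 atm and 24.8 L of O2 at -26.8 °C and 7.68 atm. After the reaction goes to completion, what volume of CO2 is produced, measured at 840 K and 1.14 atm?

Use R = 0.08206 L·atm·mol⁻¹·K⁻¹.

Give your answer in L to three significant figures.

n(C2H6) = PV/RT = (2.99 × 34.5) / (0.08206 × 537.15) = 2.340 mol
n(O2) = PV/RT = (7.68 × 24.8) / (0.08206 × 246.35) = 9.422 mol
For 2.340 mol C2H6, stoichiometry requires (7/2) × 2.340 = 8.190 mol O2; 9.422 mol is available, so C2H6 is limiting.
n(CO2) = (4/2) × 2.340 = 4.680 mol
V(CO2) = nRT/P = 4.680 × 0.08206 × 840 / 1.14 = 283.0 L

283 L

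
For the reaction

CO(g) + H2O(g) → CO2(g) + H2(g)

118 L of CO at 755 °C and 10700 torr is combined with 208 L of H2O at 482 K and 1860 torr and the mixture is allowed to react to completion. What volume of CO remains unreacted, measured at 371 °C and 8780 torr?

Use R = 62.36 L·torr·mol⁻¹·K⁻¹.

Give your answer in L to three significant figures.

n(CO) = PV/RT = (10700 × 118) / (62.36 × 1028.15) = 19.69 mol
n(H2O) = PV/RT = (1860 × 208) / (62.36 × 482) = 12.87 mol
For 19.69 mol CO, stoichiometry requires (1/1) × 19.69 = 19.69 mol H2O; 12.87 mol is available, so H2O is limiting.
n(CO) consumed = (1/1) × 12.87 = 12.87 mol; remaining = 19.69 − 12.87 = 6.820 mol
V(CO) = nRT/P = 6.820 × 62.36 × 644.15 / 8780 = 31.20 L

31.2 L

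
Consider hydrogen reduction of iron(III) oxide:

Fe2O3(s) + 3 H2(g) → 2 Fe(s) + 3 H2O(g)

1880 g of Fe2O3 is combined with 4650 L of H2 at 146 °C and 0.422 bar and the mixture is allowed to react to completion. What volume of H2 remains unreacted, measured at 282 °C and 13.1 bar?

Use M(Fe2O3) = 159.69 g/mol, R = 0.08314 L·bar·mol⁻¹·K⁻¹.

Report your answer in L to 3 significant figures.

n(Fe2O3) = 1880 / 159.69 = 11.77 mol
n(H2) = PV/RT = (0.422 × 4650) / (0.08314 × 419.15) = 56.31 mol
For 11.77 mol Fe2O3, stoichiometry requires (3/1) × 11.77 = 35.31 mol H2; 56.31 mol is available, so Fe2O3 is limiting.
n(H2) consumed = (3/1) × 11.77 = 35.31 mol; remaining = 56.31 − 35.31 = 21.00 mol
V(H2) = nRT/P = 21.00 × 0.08314 × 555.15 / 13.1 = 73.99 L

74.0 L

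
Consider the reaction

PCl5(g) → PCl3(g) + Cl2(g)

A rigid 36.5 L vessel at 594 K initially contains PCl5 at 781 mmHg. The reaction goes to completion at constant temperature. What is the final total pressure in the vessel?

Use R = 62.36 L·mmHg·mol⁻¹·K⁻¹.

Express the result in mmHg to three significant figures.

1560 mmHg

Since T and V are fixed, P_final/P_initial = n_final/n_initial = 2/1.
P_final = (2/1) × 781 = 1562 mmHg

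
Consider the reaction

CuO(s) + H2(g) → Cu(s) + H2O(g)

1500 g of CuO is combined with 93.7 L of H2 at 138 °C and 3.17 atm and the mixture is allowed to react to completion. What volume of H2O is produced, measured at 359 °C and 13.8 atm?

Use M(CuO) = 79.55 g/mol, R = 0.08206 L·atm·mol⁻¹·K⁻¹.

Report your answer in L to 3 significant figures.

n(CuO) = 1500 / 79.55 = 18.86 mol
n(H2) = PV/RT = (3.17 × 93.7) / (0.08206 × 411.15) = 8.804 mol
For 18.86 mol CuO, stoichiometry requires (1/1) × 18.86 = 18.86 mol H2; 8.804 mol is available, so H2 is limiting.
n(H2O) = (1/1) × 8.804 = 8.804 mol
V(H2O) = nRT/P = 8.804 × 0.08206 × 632.15 / 13.8 = 33.09 L

33.1 L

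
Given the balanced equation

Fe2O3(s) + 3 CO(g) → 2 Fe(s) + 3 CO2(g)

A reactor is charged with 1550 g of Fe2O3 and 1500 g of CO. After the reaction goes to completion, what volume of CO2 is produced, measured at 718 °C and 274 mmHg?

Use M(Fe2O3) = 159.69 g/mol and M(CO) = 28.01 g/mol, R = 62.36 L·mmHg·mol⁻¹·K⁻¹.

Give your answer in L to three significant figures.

n(Fe2O3) = 1550 / 159.69 = 9.706 mol
n(CO) = 1500 / 28.01 = 53.55 mol
For 9.706 mol Fe2O3, stoichiometry requires (3/1) × 9.706 = 29.12 mol CO; 53.55 mol is available, so Fe2O3 is limiting.
n(CO2) = (3/1) × 9.706 = 29.12 mol
V(CO2) = nRT/P = 29.12 × 62.36 × 991.15 / 274 = 6569 L

6570 L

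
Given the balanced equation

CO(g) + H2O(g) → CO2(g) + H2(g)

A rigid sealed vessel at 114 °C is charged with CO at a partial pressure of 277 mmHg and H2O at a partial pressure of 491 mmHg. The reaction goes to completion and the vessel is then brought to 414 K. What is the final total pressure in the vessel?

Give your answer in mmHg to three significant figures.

At constant V, partial pressures at 114 °C are proportional to moles, so apply stoichiometry directly to pressures.
P(H2O) required for 277 mmHg of CO = (1/1) × 277 = 277.0 mmHg; available 491 mmHg, so CO is limiting.
P(H2O) remaining = 491 − (1/1) × 277 = 214.0 mmHg
P(gaseous products) = (1+1)/1 × 277 = 554.0 mmHg
P_total at 114 °C = 214.0 + 554.0 = 768.0 mmHg
Scaling to 414 K: P = 768.0 × 414/387.15 = 821.3 mmHg

821 mmHg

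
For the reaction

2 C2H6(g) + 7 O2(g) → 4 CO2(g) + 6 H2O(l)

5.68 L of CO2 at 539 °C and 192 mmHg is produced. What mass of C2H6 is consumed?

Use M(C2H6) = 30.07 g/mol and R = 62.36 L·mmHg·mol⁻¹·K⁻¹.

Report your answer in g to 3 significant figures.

0.324 g

n(CO2) = PV/RT = (192 × 5.68) / (62.36 × 812.15) = 0.02153 mol
n(C2H6) = (2/4) × 0.02153 = 0.01077 mol
m(C2H6) = 0.01077 × 30.07 = 0.3239 g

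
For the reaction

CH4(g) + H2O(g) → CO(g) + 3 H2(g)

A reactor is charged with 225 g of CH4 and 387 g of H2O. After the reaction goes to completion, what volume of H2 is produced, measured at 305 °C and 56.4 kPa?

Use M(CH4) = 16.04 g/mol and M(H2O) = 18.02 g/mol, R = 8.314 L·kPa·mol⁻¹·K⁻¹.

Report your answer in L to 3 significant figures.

3590 L

n(CH4) = 225 / 16.04 = 14.03 mol
n(H2O) = 387 / 18.02 = 21.48 mol
For 14.03 mol CH4, stoichiometry requires (1/1) × 14.03 = 14.03 mol H2O; 21.48 mol is available, so CH4 is limiting.
n(H2) = (3/1) × 14.03 = 42.09 mol
V(H2) = nRT/P = 42.09 × 8.314 × 578.15 / 56.4 = 3587 L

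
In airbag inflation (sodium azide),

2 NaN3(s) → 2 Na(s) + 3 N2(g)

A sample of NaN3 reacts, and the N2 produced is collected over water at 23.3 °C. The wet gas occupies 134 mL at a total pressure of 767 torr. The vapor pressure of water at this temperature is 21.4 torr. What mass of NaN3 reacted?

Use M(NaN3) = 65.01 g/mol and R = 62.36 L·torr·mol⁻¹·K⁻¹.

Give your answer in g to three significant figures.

0.234 g

P(N2) = 767 − 21.4 = 745.6 torr
n(N2) = PV/RT = (745.6 × 0.1340) / (62.36 × 296.45) = 0.005404 mol
n(NaN3) = (2/3) × 0.005404 = 0.003603 mol
m(NaN3) = 0.003603 × 65.01 = 0.2342 g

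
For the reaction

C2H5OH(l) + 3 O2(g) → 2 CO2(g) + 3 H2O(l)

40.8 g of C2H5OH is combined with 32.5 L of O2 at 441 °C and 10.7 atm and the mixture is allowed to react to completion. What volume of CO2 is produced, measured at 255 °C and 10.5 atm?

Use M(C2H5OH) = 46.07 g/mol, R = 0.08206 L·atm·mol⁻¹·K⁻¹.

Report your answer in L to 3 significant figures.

n(C2H5OH) = 40.8 / 46.07 = 0.8856 mol
n(O2) = PV/RT = (10.7 × 32.5) / (0.08206 × 714.15) = 5.934 mol
For 0.8856 mol C2H5OH, stoichiometry requires (3/1) × 0.8856 = 2.657 mol O2; 5.934 mol is available, so C2H5OH is limiting.
n(CO2) = (2/1) × 0.8856 = 1.771 mol
V(CO2) = nRT/P = 1.771 × 0.08206 × 528.15 / 10.5 = 7.310 L

7.31 L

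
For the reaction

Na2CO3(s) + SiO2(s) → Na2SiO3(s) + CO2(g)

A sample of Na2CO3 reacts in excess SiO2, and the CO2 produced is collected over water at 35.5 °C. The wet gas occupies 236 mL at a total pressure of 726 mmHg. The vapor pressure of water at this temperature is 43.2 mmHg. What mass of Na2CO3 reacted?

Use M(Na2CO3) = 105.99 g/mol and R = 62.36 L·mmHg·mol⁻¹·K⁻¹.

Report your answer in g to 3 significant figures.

0.887 g

P(CO2) = 726 − 43.2 = 682.8 mmHg
n(CO2) = PV/RT = (682.8 × 0.2360) / (62.36 × 308.65) = 0.008372 mol
n(Na2CO3) = (1/1) × 0.008372 = 0.008372 mol
m(Na2CO3) = 0.008372 × 105.99 = 0.8873 g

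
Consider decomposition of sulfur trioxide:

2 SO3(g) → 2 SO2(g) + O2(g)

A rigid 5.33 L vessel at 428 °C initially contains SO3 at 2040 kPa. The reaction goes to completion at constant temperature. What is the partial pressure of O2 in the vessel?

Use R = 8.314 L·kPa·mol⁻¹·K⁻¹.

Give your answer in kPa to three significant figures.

n(SO3)₀ = PV/RT = (2040 × 5.33) / (8.314 × 701.15) = 1.865 mol
n(O2) = (1/2) × 1.865 = 0.9325 mol
P(O2) = nRT/V = 0.9325 × 8.314 × 701.15 / 5.33 = 1020 kPa

1020 kPa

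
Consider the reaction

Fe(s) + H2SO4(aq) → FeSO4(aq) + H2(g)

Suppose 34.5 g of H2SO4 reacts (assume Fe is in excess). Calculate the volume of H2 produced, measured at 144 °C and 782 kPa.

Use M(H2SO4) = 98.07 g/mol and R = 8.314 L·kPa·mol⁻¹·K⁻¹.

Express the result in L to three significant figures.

1.56 L

n(H2SO4) = 34.50 / 98.07 = 0.3518 mol
n(H2) = (1/1) × 0.3518 = 0.3518 mol
V = nRT/P = 0.3518 × 8.314 × 417.15 / 782 = 1.560 L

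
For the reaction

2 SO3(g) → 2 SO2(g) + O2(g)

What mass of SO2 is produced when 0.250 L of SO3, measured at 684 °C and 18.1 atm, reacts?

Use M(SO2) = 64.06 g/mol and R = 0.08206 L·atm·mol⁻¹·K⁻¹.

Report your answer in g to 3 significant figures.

3.69 g

n(SO3) = PV/RT = (18.1 × 0.250) / (0.08206 × 957.15) = 0.05761 mol
n(SO2) = (2/2) × 0.05761 = 0.05761 mol
m(SO2) = 0.05761 × 64.06 = 3.690 g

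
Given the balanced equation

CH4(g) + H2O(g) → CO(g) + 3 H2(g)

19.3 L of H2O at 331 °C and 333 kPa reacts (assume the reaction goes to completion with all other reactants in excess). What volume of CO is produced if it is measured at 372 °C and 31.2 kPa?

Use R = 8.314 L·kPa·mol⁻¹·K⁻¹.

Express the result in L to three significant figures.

n(H2O) = PV/RT = (333 × 19.3) / (8.314 × 604.15) = 1.280 mol
n(CO) = (1/1) × 1.280 = 1.280 mol
V = nRT/P = 1.280 × 8.314 × 645.15 / 31.2 = 220.1 L

220 L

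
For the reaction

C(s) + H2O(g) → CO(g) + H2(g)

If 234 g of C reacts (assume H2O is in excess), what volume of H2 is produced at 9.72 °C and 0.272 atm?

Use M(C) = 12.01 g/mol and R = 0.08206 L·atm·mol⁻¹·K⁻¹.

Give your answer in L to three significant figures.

n(C) = 234.0 / 12.01 = 19.48 mol
n(H2) = (1/1) × 19.48 = 19.48 mol
V = nRT/P = 19.48 × 0.08206 × 282.87 / 0.272 = 1662 L

1660 L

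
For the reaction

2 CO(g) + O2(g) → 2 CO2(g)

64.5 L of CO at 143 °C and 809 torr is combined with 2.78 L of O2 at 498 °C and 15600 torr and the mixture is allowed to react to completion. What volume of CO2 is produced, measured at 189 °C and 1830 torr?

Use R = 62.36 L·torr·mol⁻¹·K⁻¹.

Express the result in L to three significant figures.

n(CO) = PV/RT = (809 × 64.5) / (62.36 × 416.15) = 2.011 mol
n(O2) = PV/RT = (15600 × 2.78) / (62.36 × 771.15) = 0.9018 mol
For 2.011 mol CO, stoichiometry requires (1/2) × 2.011 = 1.006 mol O2; 0.9018 mol is available, so O2 is limiting.
n(CO2) = (2/1) × 0.9018 = 1.804 mol
V(CO2) = nRT/P = 1.804 × 62.36 × 462.15 / 1830 = 28.41 L

28.4 L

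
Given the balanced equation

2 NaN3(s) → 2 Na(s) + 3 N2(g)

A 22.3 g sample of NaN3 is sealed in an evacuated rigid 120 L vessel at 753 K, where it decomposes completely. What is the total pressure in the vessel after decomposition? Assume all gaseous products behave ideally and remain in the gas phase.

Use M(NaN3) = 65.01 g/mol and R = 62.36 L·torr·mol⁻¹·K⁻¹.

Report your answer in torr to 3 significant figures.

201 torr

n(NaN3) = 22.3 / 65.01 = 0.3430 mol
n(gas produced) = (3/2) × 0.3430 = 0.5145 mol
P = nRT/V = 0.5145 × 62.36 × 753 / 120 = 201.3 torr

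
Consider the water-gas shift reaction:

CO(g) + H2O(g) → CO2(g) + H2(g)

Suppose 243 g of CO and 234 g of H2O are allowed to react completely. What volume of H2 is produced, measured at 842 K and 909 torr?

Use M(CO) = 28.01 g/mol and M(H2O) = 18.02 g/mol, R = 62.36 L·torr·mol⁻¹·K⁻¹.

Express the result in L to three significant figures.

501 L

n(CO) = 243 / 28.01 = 8.675 mol
n(H2O) = 234 / 18.02 = 12.99 mol
For 8.675 mol CO, stoichiometry requires (1/1) × 8.675 = 8.675 mol H2O; 12.99 mol is available, so CO is limiting.
n(H2) = (1/1) × 8.675 = 8.675 mol
V(H2) = nRT/P = 8.675 × 62.36 × 842 / 909 = 501.1 L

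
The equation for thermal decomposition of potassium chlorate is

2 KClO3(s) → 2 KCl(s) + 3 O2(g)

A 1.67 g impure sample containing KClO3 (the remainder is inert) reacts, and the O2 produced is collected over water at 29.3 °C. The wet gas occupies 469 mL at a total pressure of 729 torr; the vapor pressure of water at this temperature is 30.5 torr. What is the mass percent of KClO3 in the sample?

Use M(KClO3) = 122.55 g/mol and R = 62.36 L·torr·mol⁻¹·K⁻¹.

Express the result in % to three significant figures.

P(O2) = 729 − 30.5 = 698.5 torr
n(O2) = PV/RT = (698.5 × 0.4690) / (62.36 × 302.45) = 0.01737 mol
n(KClO3) = (2/3) × 0.01737 = 0.01158 mol
m(KClO3) = 0.01158 × 122.55 = 1.419 g
%KClO3 = 1.419 / 1.67 × 100 = 84.97%

85.0 %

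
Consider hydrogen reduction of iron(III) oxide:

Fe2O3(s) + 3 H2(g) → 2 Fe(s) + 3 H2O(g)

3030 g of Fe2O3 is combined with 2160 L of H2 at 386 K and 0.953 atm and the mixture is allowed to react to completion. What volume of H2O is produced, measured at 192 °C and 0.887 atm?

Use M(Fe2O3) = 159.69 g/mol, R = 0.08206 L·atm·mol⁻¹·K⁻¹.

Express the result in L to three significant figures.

2450 L

n(Fe2O3) = 3030 / 159.69 = 18.97 mol
n(H2) = PV/RT = (0.953 × 2160) / (0.08206 × 386) = 64.99 mol
For 18.97 mol Fe2O3, stoichiometry requires (3/1) × 18.97 = 56.91 mol H2; 64.99 mol is available, so Fe2O3 is limiting.
n(H2O) = (3/1) × 18.97 = 56.91 mol
V(H2O) = nRT/P = 56.91 × 0.08206 × 465.15 / 0.887 = 2449 L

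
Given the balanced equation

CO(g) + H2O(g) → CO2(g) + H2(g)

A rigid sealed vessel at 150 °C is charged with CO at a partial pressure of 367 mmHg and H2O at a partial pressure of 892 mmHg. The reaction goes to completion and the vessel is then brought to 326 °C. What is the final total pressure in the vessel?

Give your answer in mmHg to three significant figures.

At constant V, partial pressures at 150 °C are proportional to moles, so apply stoichiometry directly to pressures.
P(H2O) required for 367 mmHg of CO = (1/1) × 367 = 367.0 mmHg; available 892 mmHg, so CO is limiting.
P(H2O) remaining = 892 − (1/1) × 367 = 525.0 mmHg
P(gaseous products) = (1+1)/1 × 367 = 734.0 mmHg
P_total at 150 °C = 525.0 + 734.0 = 1259 mmHg
Scaling to 326 °C: P = 1259 × 599.15/423.15 = 1783 mmHg

1780 mmHg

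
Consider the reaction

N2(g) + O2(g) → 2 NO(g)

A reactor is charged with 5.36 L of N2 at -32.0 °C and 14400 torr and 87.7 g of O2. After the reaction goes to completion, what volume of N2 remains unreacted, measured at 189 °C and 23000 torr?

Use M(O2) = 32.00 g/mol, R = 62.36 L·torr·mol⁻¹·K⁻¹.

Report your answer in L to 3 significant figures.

3.00 L

n(N2) = PV/RT = (14400 × 5.36) / (62.36 × 241.15) = 5.133 mol
n(O2) = 87.7 / 32.00 = 2.741 mol
For 5.133 mol N2, stoichiometry requires (1/1) × 5.133 = 5.133 mol O2; 2.741 mol is available, so O2 is limiting.
n(N2) consumed = (1/1) × 2.741 = 2.741 mol; remaining = 5.133 − 2.741 = 2.392 mol
V(N2) = nRT/P = 2.392 × 62.36 × 462.15 / 23000 = 2.997 L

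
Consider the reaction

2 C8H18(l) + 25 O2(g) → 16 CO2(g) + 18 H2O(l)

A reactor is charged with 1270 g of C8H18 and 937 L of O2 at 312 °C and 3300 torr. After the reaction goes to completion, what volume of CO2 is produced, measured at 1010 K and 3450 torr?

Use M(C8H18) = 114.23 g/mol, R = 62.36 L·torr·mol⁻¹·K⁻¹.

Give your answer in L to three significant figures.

n(C8H18) = 1270 / 114.23 = 11.12 mol
n(O2) = PV/RT = (3300 × 937) / (62.36 × 585.15) = 84.74 mol
For 11.12 mol C8H18, stoichiometry requires (25/2) × 11.12 = 139.0 mol O2; 84.74 mol is available, so O2 is limiting.
n(CO2) = (16/25) × 84.74 = 54.23 mol
V(CO2) = nRT/P = 54.23 × 62.36 × 1010 / 3450 = 990.0 L

990 L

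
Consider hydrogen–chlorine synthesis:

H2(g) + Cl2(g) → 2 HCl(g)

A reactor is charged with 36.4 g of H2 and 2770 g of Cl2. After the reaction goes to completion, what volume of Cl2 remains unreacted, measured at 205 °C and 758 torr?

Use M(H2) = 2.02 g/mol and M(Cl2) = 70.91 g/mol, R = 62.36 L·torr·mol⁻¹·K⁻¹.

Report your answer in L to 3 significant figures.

n(H2) = 36.4 / 2.02 = 18.02 mol
n(Cl2) = 2770 / 70.91 = 39.06 mol
For 18.02 mol H2, stoichiometry requires (1/1) × 18.02 = 18.02 mol Cl2; 39.06 mol is available, so H2 is limiting.
n(Cl2) consumed = (1/1) × 18.02 = 18.02 mol; remaining = 39.06 − 18.02 = 21.04 mol
V(Cl2) = nRT/P = 21.04 × 62.36 × 478.15 / 758 = 827.7 L

828 L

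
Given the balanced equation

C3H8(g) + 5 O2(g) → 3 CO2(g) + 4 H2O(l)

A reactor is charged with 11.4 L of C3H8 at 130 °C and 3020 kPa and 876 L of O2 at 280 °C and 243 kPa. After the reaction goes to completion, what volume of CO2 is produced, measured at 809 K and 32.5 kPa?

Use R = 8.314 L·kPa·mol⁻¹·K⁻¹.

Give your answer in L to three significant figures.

5750 L

n(C3H8) = PV/RT = (3020 × 11.4) / (8.314 × 403.15) = 10.27 mol
n(O2) = PV/RT = (243 × 876) / (8.314 × 553.15) = 46.29 mol
For 10.27 mol C3H8, stoichiometry requires (5/1) × 10.27 = 51.35 mol O2; 46.29 mol is available, so O2 is limiting.
n(CO2) = (3/5) × 46.29 = 27.77 mol
V(CO2) = nRT/P = 27.77 × 8.314 × 809 / 32.5 = 5747 L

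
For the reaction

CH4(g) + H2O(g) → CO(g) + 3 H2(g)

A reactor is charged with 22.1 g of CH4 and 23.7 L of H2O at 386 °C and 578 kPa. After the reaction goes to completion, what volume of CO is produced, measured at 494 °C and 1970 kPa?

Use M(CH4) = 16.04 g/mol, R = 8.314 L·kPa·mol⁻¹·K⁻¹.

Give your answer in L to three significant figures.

4.46 L

n(CH4) = 22.1 / 16.04 = 1.378 mol
n(H2O) = PV/RT = (578 × 23.7) / (8.314 × 659.15) = 2.500 mol
For 1.378 mol CH4, stoichiometry requires (1/1) × 1.378 = 1.378 mol H2O; 2.500 mol is available, so CH4 is limiting.
n(CO) = (1/1) × 1.378 = 1.378 mol
V(CO) = nRT/P = 1.378 × 8.314 × 767.15 / 1970 = 4.461 L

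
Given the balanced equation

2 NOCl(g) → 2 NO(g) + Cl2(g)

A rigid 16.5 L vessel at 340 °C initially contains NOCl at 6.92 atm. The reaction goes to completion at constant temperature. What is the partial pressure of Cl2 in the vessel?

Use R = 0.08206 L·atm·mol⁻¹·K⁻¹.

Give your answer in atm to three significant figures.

n(NOCl)₀ = PV/RT = (6.92 × 16.5) / (0.08206 × 613.15) = 2.269 mol
n(Cl2) = (1/2) × 2.269 = 1.135 mol
P(Cl2) = nRT/V = 1.135 × 0.08206 × 613.15 / 16.5 = 3.461 atm

3.46 atm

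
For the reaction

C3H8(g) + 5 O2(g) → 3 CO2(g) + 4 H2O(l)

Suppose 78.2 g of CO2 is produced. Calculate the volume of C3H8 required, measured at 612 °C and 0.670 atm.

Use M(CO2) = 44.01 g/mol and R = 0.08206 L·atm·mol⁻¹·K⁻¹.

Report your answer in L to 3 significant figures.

n(CO2) = 78.20 / 44.01 = 1.777 mol
n(C3H8) = (1/3) × 1.777 = 0.5923 mol
V = nRT/P = 0.5923 × 0.08206 × 885.15 / 0.670 = 64.21 L

64.2 L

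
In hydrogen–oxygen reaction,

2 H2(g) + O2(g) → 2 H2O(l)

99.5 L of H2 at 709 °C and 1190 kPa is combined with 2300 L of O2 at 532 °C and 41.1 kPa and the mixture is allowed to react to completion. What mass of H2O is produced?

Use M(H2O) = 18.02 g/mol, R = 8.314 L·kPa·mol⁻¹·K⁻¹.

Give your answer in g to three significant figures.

261 g

n(H2) = PV/RT = (1190 × 99.5) / (8.314 × 982.15) = 14.50 mol
n(O2) = PV/RT = (41.1 × 2300) / (8.314 × 805.15) = 14.12 mol
For 14.50 mol H2, stoichiometry requires (1/2) × 14.50 = 7.250 mol O2; 14.12 mol is available, so H2 is limiting.
n(H2O) = (2/2) × 14.50 = 14.50 mol
m(H2O) = 14.50 × 18.02 = 261.3 g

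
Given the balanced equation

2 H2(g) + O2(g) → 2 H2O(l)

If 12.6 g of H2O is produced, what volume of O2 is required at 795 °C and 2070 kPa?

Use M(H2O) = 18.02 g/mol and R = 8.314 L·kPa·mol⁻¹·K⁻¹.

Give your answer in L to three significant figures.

n(H2O) = 12.60 / 18.02 = 0.6992 mol
n(O2) = (1/2) × 0.6992 = 0.3496 mol
V = nRT/P = 0.3496 × 8.314 × 1068.15 / 2070 = 1.500 L

1.50 L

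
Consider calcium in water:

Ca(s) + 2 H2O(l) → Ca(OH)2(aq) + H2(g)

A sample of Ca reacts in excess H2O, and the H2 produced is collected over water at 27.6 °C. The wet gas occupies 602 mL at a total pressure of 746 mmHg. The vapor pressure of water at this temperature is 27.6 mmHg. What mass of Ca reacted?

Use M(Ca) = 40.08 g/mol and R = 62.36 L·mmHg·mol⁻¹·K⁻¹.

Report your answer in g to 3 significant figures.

0.924 g

P(H2) = 746 − 27.6 = 718.4 mmHg
n(H2) = PV/RT = (718.4 × 0.6020) / (62.36 × 300.75) = 0.02306 mol
n(Ca) = (1/1) × 0.02306 = 0.02306 mol
m(Ca) = 0.02306 × 40.08 = 0.9242 g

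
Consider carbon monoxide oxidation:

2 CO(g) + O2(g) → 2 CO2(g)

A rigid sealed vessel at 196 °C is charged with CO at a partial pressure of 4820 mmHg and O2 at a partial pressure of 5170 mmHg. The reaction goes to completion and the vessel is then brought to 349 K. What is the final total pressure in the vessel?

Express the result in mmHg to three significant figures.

At constant V, partial pressures at 196 °C are proportional to moles, so apply stoichiometry directly to pressures.
P(O2) required for 4820 mmHg of CO = (1/2) × 4820 = 2410 mmHg; available 5170 mmHg, so CO is limiting.
P(O2) remaining = 5170 − (1/2) × 4820 = 2760 mmHg
P(gaseous products) = (2)/2 × 4820 = 4820 mmHg
P_total at 196 °C = 2760 + 4820 = 7580 mmHg
Scaling to 349 K: P = 7580 × 349/469.15 = 5639 mmHg

5640 mmHg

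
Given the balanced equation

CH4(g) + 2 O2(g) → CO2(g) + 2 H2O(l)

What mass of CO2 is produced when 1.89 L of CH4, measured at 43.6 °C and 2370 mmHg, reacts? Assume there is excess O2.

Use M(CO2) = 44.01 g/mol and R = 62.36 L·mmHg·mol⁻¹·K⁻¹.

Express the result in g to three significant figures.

n(CH4) = PV/RT = (2370 × 1.89) / (62.36 × 316.75) = 0.2268 mol
n(CO2) = (1/1) × 0.2268 = 0.2268 mol
m(CO2) = 0.2268 × 44.01 = 9.981 g

9.98 g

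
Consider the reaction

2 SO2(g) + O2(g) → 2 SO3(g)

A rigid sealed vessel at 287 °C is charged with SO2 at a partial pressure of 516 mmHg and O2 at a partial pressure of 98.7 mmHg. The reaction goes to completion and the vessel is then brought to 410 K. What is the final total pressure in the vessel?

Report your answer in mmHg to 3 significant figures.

With V and T fixed, P_i ∝ n_i, so the mole ratios apply directly to partial pressures at 287 °C.
P(O2) required for 516 mmHg of SO2 = (1/2) × 516 = 258.0 mmHg; available 98.7 mmHg, so O2 is limiting.
P(SO2) remaining = 516 − (2/1) × 98.7 = 318.6 mmHg
P(gaseous products) = (2)/1 × 98.7 = 197.4 mmHg
P_total at 287 °C = 318.6 + 197.4 = 516.0 mmHg
Scaling to 410 K: P = 516.0 × 410/560.15 = 377.7 mmHg

378 mmHg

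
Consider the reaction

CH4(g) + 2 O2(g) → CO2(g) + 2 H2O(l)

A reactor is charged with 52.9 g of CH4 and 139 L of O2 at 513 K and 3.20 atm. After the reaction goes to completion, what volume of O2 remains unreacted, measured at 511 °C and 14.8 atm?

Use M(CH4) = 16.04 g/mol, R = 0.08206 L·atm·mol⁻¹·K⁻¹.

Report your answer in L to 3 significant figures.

17.3 L

n(CH4) = 52.9 / 16.04 = 3.298 mol
n(O2) = PV/RT = (3.20 × 139) / (0.08206 × 513) = 10.57 mol
For 3.298 mol CH4, stoichiometry requires (2/1) × 3.298 = 6.596 mol O2; 10.57 mol is available, so CH4 is limiting.
n(O2) consumed = (2/1) × 3.298 = 6.596 mol; remaining = 10.57 − 6.596 = 3.974 mol
V(O2) = nRT/P = 3.974 × 0.08206 × 784.15 / 14.8 = 17.28 L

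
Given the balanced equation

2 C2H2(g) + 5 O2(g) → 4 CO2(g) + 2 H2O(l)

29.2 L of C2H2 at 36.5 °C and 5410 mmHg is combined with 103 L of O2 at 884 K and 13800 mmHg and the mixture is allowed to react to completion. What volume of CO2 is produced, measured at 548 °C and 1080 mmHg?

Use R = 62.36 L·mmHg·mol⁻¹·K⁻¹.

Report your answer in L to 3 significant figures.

776 L

n(C2H2) = PV/RT = (5410 × 29.2) / (62.36 × 309.65) = 8.181 mol
n(O2) = PV/RT = (13800 × 103) / (62.36 × 884) = 25.78 mol
For 8.181 mol C2H2, stoichiometry requires (5/2) × 8.181 = 20.45 mol O2; 25.78 mol is available, so C2H2 is limiting.
n(CO2) = (4/2) × 8.181 = 16.36 mol
V(CO2) = nRT/P = 16.36 × 62.36 × 821.15 / 1080 = 775.7 L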